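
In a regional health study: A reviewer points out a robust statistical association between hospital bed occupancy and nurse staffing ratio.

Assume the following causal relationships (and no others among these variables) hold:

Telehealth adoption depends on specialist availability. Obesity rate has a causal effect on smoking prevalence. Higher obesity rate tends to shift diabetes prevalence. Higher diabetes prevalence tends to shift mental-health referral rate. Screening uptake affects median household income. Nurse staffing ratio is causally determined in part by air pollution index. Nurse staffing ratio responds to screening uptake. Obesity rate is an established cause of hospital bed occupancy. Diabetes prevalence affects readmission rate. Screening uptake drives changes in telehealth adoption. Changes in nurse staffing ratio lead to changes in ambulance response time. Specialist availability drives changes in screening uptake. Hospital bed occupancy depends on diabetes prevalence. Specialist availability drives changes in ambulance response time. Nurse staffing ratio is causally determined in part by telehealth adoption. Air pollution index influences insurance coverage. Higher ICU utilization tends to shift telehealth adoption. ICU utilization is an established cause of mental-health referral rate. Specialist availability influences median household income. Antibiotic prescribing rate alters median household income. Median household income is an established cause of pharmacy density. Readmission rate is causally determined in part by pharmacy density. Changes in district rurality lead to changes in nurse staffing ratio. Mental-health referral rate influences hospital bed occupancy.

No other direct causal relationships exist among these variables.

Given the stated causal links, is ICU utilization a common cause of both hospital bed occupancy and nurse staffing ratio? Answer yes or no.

yes

ICU utilization has a causal path to hospital bed occupancy (ICU utilization → mental-health referral rate → hospital bed occupancy) and to nurse staffing ratio (ICU utilization → telehealth adoption → nurse staffing ratio), so it is a common cause of both — a confounder.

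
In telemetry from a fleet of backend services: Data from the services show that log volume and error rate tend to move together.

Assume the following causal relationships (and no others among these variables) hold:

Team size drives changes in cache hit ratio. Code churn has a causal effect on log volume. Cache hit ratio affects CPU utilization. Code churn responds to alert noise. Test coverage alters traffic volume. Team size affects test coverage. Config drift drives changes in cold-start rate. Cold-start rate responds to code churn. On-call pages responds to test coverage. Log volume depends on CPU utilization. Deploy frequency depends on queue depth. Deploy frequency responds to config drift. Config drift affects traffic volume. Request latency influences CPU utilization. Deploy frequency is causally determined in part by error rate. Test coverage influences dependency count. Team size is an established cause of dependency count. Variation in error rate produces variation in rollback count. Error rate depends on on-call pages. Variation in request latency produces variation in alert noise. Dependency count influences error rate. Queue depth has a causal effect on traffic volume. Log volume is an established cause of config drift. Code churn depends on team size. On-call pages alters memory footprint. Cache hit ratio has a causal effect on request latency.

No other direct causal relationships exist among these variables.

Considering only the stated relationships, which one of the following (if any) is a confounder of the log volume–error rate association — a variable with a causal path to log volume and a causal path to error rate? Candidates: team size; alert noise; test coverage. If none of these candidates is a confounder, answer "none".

Team size causes log volume (team size → code churn → log volume) and also causes error rate (team size → dependency count → error rate); it is a common cause of both.
Each of the other candidates lacks a causal path to at least one of log volume and error rate, so they do not confound the relationship.

team size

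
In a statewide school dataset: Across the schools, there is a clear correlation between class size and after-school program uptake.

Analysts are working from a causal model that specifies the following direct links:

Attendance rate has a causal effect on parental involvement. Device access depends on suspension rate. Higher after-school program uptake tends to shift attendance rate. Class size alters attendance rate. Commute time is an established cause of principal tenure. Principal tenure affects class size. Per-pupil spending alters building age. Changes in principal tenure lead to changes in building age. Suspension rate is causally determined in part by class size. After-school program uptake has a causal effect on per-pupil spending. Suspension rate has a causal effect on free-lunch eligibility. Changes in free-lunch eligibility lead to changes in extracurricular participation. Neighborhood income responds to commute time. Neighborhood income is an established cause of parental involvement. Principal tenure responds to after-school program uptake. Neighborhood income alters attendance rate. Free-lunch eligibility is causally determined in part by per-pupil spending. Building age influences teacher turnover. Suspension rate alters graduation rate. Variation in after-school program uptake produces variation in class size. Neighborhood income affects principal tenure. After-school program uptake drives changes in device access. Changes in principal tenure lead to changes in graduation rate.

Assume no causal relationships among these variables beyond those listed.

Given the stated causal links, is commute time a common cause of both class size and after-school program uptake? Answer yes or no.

Commute time has no stated causal path to after-school program uptake. A confounder must cause both variables, so commute time does not qualify.

no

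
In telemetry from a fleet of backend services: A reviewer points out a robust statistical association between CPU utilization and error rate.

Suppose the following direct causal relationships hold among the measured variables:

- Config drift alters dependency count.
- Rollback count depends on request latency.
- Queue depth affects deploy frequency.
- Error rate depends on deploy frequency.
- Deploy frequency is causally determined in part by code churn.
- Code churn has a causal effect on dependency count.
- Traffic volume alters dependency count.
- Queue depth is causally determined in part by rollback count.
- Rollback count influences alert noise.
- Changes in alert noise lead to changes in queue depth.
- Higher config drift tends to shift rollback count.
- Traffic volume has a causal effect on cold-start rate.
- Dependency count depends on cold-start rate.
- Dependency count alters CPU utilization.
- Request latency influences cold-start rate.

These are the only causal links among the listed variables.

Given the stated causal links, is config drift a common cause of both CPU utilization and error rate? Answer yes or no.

yes

Config drift has a causal path to CPU utilization (config drift → dependency count → CPU utilization) and to error rate (config drift → rollback count → queue depth → deploy frequency → error rate), so it is a common cause of both — a confounder.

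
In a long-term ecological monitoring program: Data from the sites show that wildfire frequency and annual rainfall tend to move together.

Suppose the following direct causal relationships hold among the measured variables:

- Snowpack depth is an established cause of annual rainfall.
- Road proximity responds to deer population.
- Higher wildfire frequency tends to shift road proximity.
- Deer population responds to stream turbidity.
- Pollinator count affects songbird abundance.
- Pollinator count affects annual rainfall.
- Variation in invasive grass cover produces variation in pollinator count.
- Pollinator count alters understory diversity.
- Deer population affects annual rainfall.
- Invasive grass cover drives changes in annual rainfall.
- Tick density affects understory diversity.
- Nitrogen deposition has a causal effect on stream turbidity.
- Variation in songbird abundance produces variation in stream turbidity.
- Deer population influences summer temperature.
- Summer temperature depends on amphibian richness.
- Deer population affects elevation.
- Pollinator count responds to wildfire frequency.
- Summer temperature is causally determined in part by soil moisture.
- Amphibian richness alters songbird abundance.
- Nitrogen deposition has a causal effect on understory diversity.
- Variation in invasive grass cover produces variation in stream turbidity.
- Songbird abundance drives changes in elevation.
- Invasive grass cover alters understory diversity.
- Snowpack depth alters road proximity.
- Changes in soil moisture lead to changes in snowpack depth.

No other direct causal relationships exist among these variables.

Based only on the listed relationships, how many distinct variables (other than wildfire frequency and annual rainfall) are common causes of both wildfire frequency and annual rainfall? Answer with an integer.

0

No listed variable has a causal path to both wildfire frequency and annual rainfall, so there are no common causes.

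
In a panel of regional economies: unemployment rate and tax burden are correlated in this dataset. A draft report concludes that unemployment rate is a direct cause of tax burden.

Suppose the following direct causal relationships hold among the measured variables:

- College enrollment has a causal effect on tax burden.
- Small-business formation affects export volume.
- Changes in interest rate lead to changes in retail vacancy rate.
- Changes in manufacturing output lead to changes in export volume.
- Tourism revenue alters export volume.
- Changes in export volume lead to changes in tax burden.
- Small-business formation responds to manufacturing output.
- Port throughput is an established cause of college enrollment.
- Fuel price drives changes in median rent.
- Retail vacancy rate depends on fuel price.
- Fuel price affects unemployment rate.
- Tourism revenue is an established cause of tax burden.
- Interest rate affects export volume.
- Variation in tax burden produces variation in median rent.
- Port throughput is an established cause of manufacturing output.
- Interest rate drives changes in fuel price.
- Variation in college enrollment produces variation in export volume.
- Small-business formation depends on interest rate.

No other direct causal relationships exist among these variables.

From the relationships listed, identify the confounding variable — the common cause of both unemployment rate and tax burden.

Interest rate has a causal path to unemployment rate (interest rate → fuel price → unemployment rate) and a separate causal path to tax burden (interest rate → export volume → tax burden), so it is a common cause of both.
No stated relationship gives unemployment rate a causal route to tax burden, so the correlation is explained by the shared upstream cause rather than a direct effect.

interest rate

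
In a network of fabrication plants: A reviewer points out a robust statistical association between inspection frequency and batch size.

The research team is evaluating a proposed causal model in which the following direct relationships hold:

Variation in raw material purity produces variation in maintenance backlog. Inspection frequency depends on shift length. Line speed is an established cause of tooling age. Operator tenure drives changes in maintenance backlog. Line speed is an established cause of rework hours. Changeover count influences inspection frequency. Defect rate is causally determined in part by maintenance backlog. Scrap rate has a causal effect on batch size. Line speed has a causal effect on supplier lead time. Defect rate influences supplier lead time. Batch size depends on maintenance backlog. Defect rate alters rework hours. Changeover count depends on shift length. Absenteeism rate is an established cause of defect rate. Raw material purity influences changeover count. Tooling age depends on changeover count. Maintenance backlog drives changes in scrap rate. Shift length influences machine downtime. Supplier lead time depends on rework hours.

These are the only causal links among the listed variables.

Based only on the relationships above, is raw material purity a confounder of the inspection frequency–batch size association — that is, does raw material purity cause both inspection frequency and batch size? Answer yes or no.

yes

Raw material purity has a causal path to inspection frequency (raw material purity → changeover count → inspection frequency) and to batch size (raw material purity → maintenance backlog → batch size), so it is a common cause of both — a confounder.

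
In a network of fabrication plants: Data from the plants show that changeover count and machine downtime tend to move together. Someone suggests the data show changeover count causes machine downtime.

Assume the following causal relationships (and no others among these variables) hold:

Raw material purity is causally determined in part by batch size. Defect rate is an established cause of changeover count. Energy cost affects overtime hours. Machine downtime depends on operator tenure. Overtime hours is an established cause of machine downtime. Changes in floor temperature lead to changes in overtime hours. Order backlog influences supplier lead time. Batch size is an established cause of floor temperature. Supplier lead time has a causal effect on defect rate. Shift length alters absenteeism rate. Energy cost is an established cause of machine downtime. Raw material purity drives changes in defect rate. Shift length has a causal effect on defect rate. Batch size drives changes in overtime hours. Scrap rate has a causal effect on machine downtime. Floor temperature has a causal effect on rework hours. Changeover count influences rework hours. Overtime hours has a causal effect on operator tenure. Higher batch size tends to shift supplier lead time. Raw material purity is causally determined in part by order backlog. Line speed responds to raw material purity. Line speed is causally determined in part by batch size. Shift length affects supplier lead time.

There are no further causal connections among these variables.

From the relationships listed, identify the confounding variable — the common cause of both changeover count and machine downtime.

Batch size has a causal path to changeover count (batch size → supplier lead time → defect rate → changeover count) and a separate causal path to machine downtime (batch size → overtime hours → machine downtime), so it is a common cause of both.
No stated relationship gives changeover count a causal route to machine downtime, so the correlation is explained by the shared upstream cause rather than a direct effect.

batch size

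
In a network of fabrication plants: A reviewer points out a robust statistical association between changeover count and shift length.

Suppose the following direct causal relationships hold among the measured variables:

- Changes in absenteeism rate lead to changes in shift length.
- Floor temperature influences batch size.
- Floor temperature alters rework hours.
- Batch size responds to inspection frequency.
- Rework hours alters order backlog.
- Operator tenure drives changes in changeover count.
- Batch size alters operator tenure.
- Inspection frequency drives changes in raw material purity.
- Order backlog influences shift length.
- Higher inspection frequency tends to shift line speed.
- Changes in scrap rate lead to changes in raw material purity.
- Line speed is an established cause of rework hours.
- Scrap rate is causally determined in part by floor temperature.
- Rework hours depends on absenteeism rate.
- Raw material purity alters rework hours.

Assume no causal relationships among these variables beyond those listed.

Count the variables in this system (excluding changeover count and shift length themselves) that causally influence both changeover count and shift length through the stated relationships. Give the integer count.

The common causes are: floor temperature (to changeover count via floor temperature → batch size → operator tenure → changeover count; to shift length via floor temperature → rework hours → order backlog → shift length); inspection frequency (to changeover count via inspection frequency → batch size → operator tenure → changeover count; to shift length via inspection frequency → raw material purity → rework hours → order backlog → shift length).
Every other variable lacks a causal path to at least one of changeover count and shift length.

2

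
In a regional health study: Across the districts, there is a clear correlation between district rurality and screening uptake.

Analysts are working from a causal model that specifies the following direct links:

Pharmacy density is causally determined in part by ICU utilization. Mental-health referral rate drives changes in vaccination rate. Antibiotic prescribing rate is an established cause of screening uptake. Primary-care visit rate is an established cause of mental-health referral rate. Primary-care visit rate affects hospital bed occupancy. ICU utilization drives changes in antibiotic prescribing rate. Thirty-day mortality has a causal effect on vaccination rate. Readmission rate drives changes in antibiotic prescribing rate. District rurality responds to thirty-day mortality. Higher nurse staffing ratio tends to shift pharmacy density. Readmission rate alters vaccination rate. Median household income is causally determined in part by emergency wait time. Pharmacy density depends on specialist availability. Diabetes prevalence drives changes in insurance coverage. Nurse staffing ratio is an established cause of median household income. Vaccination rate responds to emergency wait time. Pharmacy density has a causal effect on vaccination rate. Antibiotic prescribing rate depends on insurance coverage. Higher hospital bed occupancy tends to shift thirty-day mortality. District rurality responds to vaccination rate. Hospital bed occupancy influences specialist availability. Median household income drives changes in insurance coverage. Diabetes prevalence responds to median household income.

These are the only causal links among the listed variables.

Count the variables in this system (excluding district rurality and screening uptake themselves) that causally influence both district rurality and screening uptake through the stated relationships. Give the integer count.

4

The common causes are: ICU utilization (to district rurality via ICU utilization → pharmacy density → vaccination rate → district rurality; to screening uptake via ICU utilization → antibiotic prescribing rate → screening uptake); emergency wait time (to district rurality via emergency wait time → vaccination rate → district rurality; to screening uptake via emergency wait time → median household income → insurance coverage → antibiotic prescribing rate → screening uptake); nurse staffing ratio (to district rurality via nurse staffing ratio → pharmacy density → vaccination rate → district rurality; to screening uptake via nurse staffing ratio → median household income → insurance coverage → antibiotic prescribing rate → screening uptake); readmission rate (to district rurality via readmission rate → vaccination rate → district rurality; to screening uptake via readmission rate → antibiotic prescribing rate → screening uptake).
Every other variable lacks a causal path to at least one of district rurality and screening uptake.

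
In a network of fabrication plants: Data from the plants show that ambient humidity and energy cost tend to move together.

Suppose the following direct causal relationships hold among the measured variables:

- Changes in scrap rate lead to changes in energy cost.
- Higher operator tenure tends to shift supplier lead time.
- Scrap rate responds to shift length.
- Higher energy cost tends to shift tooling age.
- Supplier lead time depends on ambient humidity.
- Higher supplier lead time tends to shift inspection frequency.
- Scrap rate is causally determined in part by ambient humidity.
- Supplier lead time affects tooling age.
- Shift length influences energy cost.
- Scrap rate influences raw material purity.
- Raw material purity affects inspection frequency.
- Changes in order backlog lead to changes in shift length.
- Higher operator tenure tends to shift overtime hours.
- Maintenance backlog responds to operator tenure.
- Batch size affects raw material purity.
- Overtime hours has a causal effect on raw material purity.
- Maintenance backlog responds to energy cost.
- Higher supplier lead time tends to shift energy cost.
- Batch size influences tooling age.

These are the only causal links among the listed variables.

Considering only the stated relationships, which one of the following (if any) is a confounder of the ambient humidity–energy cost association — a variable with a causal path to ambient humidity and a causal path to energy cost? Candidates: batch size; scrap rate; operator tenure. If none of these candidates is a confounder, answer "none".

none

None of the listed candidates has causal paths to both ambient humidity and energy cost in the stated relationships, so none is a common cause.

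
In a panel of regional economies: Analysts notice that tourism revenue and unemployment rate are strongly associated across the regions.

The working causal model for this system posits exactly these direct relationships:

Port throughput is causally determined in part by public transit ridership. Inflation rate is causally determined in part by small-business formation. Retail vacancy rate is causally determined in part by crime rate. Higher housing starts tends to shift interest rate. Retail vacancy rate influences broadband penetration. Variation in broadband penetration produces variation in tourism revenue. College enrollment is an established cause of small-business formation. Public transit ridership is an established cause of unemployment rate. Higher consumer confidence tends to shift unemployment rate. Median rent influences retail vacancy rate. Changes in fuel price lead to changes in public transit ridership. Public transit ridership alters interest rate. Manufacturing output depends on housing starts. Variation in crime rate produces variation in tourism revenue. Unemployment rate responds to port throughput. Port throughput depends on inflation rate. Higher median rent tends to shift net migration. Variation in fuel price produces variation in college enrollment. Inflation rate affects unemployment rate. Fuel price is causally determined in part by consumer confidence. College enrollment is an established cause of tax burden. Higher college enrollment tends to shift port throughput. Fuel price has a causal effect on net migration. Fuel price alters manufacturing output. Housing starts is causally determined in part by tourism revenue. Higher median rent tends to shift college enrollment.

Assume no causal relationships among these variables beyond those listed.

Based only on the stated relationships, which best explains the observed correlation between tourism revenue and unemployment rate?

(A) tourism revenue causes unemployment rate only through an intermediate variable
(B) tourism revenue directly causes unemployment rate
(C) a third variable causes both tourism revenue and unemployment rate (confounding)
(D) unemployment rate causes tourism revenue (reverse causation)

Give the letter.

C

Median rent causes tourism revenue (median rent → retail vacancy rate → broadband penetration → tourism revenue) and unemployment rate (median rent → college enrollment → port throughput → unemployment rate) — a common cause creating the correlation.
There is no stated path from tourism revenue to unemployment rate or from unemployment rate to tourism revenue, so neither direct nor reverse causation applies.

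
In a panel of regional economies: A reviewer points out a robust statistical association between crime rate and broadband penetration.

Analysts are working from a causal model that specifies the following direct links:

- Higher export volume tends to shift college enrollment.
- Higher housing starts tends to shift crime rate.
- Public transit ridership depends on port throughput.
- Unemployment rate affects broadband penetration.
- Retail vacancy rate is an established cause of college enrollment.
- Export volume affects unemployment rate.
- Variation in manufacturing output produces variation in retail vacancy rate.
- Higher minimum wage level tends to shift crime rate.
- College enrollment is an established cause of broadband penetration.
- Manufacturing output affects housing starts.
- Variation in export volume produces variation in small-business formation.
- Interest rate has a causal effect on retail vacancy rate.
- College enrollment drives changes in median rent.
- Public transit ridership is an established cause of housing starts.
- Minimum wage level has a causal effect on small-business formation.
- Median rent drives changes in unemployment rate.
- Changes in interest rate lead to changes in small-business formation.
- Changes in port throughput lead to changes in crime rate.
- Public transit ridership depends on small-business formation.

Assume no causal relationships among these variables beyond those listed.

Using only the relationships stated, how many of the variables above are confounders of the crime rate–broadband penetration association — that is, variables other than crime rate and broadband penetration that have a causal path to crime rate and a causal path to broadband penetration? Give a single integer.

The common causes are: export volume (to crime rate via export volume → small-business formation → public transit ridership → housing starts → crime rate; to broadband penetration via export volume → college enrollment → broadband penetration); interest rate (to crime rate via interest rate → small-business formation → public transit ridership → housing starts → crime rate; to broadband penetration via interest rate → retail vacancy rate → college enrollment → broadband penetration); manufacturing output (to crime rate via manufacturing output → housing starts → crime rate; to broadband penetration via manufacturing output → retail vacancy rate → college enrollment → broadband penetration).
Every other variable lacks a causal path to at least one of crime rate and broadband penetration.

3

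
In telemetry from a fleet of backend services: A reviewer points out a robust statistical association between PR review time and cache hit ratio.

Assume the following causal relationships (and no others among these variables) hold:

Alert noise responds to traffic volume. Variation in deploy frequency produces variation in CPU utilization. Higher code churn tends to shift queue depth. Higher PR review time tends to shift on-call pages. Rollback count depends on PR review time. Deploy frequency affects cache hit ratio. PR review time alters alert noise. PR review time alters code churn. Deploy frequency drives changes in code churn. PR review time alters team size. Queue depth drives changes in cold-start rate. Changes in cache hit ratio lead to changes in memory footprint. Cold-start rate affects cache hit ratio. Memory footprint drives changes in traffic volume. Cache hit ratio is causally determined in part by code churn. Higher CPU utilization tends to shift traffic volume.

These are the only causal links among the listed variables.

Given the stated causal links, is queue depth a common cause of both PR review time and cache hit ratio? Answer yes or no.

Queue depth has no stated causal path to PR review time. A confounder must cause both variables, so queue depth does not qualify.

no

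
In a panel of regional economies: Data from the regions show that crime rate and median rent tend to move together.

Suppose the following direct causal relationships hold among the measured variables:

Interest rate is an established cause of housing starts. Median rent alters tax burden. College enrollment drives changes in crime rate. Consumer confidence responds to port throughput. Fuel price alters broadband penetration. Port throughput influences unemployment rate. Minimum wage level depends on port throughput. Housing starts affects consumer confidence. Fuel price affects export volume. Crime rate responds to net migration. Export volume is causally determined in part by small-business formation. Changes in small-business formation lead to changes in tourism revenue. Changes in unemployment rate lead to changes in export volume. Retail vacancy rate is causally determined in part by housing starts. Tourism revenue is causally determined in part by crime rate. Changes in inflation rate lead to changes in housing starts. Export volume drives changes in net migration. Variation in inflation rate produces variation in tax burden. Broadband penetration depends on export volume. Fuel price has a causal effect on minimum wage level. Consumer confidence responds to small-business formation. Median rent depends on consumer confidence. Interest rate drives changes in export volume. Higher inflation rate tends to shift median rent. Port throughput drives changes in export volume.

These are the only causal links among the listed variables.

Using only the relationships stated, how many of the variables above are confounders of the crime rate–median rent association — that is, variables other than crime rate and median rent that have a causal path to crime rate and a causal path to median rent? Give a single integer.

3

The common causes are: interest rate (to crime rate via interest rate → export volume → net migration → crime rate; to median rent via interest rate → housing starts → consumer confidence → median rent); port throughput (to crime rate via port throughput → export volume → net migration → crime rate; to median rent via port throughput → consumer confidence → median rent); small-business formation (to crime rate via small-business formation → export volume → net migration → crime rate; to median rent via small-business formation → consumer confidence → median rent).
Every other variable lacks a causal path to at least one of crime rate and median rent.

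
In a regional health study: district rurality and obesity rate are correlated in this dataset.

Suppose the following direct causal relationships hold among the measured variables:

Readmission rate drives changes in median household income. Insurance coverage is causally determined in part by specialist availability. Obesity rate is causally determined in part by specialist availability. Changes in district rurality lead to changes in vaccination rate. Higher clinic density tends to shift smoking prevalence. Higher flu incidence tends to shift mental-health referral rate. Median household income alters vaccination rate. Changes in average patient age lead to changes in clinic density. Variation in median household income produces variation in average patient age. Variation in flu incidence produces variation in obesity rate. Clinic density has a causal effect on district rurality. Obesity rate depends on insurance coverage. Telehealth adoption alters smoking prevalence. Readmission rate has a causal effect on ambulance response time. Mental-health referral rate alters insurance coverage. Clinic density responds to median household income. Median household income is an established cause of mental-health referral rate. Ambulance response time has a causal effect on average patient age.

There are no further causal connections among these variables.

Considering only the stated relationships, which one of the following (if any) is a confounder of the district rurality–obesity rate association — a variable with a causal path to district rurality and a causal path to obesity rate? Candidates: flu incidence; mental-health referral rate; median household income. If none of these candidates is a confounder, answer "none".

median household income

Median household income causes district rurality (median household income → clinic density → district rurality) and also causes obesity rate (median household income → mental-health referral rate → insurance coverage → obesity rate); it is a common cause of both.
Each of the other candidates lacks a causal path to at least one of district rurality and obesity rate, so they do not confound the relationship.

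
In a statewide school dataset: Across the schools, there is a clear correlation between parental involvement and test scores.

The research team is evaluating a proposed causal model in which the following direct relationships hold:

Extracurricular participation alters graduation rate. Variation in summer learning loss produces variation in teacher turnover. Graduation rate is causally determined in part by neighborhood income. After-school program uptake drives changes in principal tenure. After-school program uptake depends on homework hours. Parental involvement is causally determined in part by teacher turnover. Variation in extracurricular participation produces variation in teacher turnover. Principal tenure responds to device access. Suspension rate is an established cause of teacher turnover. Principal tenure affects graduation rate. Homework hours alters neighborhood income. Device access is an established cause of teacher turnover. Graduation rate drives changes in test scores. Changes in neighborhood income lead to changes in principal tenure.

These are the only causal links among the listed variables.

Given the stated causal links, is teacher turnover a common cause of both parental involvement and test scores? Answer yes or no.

no

Teacher turnover has no stated causal path to test scores. A confounder must cause both variables, so teacher turnover does not qualify.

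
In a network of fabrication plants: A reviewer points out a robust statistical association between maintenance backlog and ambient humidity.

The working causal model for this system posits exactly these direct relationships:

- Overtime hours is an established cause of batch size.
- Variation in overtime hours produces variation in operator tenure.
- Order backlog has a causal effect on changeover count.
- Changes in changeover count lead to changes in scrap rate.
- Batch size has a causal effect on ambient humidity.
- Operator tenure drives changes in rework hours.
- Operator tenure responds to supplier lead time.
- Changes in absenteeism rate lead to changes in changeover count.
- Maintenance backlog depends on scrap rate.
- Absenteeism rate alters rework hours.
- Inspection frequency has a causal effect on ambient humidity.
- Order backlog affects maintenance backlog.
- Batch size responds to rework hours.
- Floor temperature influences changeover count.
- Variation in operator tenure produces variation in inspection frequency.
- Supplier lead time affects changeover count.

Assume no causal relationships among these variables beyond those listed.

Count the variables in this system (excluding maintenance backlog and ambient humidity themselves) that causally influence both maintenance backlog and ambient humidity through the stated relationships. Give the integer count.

2

The common causes are: absenteeism rate (to maintenance backlog via absenteeism rate → changeover count → scrap rate → maintenance backlog; to ambient humidity via absenteeism rate → rework hours → batch size → ambient humidity); supplier lead time (to maintenance backlog via supplier lead time → changeover count → scrap rate → maintenance backlog; to ambient humidity via supplier lead time → operator tenure → inspection frequency → ambient humidity).
Every other variable lacks a causal path to at least one of maintenance backlog and ambient humidity.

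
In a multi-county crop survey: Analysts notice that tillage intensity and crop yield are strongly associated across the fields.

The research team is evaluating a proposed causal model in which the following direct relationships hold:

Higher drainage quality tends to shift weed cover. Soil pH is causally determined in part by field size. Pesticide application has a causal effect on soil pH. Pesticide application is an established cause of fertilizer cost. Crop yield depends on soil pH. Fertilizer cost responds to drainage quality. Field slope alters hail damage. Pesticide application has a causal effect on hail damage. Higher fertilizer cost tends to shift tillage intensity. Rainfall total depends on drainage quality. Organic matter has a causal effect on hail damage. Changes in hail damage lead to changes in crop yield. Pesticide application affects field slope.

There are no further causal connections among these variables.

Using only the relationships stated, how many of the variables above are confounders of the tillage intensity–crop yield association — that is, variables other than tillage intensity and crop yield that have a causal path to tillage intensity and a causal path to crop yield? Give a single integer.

The common causes are: pesticide application (to tillage intensity via pesticide application → fertilizer cost → tillage intensity; to crop yield via pesticide application → hail damage → crop yield).
Every other variable lacks a causal path to at least one of tillage intensity and crop yield.

1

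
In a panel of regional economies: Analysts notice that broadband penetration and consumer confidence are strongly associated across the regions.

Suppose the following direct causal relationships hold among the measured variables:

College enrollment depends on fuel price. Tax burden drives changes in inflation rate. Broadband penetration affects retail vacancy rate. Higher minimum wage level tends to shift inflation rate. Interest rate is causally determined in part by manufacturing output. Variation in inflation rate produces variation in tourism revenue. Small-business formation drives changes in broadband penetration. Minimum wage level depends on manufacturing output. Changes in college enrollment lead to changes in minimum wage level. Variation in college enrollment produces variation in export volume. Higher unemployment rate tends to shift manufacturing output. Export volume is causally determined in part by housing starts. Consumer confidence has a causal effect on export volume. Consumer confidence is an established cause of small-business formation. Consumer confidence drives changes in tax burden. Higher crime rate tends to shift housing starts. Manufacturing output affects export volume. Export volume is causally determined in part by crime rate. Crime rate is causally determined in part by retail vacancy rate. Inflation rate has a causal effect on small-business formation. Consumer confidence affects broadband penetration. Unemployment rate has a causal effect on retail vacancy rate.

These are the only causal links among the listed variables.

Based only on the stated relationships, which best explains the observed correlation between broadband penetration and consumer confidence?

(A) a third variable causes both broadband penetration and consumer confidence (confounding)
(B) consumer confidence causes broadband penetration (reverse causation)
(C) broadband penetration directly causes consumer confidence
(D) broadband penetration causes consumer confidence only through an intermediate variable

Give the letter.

The stated link runs consumer confidence → broadband penetration; broadband penetration has no causal path to consumer confidence. No variable causes both, so confounding is ruled out. The correlation reflects reverse causation.

B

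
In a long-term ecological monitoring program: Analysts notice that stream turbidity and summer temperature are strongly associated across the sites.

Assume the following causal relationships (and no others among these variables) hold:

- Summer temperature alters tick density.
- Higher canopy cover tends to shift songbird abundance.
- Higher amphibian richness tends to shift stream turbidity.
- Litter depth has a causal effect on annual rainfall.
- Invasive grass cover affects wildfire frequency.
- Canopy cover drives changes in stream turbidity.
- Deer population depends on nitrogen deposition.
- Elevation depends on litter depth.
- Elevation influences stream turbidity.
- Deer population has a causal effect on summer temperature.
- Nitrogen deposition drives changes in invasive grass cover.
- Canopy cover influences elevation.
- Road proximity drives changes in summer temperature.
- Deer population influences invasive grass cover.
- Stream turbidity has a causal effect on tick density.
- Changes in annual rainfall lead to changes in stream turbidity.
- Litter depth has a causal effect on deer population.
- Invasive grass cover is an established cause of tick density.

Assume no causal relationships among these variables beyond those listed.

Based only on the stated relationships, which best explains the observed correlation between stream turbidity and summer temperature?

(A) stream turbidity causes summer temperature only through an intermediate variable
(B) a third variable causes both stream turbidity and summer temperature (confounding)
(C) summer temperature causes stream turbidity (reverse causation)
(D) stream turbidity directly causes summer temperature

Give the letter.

B

Litter depth causes stream turbidity (litter depth → annual rainfall → stream turbidity) and summer temperature (litter depth → deer population → summer temperature) — a common cause creating the correlation.
There is no stated path from stream turbidity to summer temperature or from summer temperature to stream turbidity, so neither direct nor reverse causation applies.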